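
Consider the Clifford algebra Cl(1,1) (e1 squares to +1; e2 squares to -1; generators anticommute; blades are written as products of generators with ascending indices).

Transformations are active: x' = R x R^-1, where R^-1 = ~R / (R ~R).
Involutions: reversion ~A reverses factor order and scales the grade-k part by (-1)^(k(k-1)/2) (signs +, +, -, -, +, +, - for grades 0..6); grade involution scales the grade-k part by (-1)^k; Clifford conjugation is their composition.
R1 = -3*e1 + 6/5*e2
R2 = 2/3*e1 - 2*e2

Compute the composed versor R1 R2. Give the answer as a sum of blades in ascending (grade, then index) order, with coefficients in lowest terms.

Distribute over the terms of R1 (each basis-blade product reordered to ascending indices, repeated generators contracted through their squares):
(-3*e1) R2 = -2 + 6*e1 e2
(6/5*e2) R2 = 12/5 - 4/5*e1 e2
Summing the partial products and collecting blades:
Answer: 2/5 + 26/5*e1 e2


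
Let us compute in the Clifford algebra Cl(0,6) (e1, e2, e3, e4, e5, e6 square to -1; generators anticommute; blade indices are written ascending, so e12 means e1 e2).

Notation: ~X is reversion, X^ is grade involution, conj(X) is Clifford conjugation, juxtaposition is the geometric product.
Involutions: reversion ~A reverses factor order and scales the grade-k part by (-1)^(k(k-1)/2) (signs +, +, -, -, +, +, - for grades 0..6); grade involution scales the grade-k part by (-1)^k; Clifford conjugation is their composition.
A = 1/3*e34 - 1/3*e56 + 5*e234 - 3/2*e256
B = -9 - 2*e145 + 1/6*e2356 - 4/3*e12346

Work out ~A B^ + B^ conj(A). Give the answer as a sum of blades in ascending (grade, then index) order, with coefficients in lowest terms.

first term: 1/4*e3 + 20/3*e16 - 1/18*e23 + 3*e34 - 3*e56 + 4/9*e126 + 2/3*e135 + 2/3*e146 + 45*e234 - 27/2*e256 + 5/6*e456 - 10*e1235 - 3*e1246 - 2*e1345 - 1/18*e2456 - 4/9*e12345
second term: 1/4*e3 - 20/3*e16 - 1/18*e23 + 3*e34 - 3*e56 + 4/9*e126 - 2/3*e135 - 2/3*e146 - 45*e234 + 27/2*e256 - 5/6*e456 + 10*e1235 + 3*e1246 - 2*e1345 + 1/18*e2456 + 4/9*e12345
Answer: 1/2*e3 - 1/9*e23 + 6*e34 - 6*e56 + 8/9*e126 - 4*e1345


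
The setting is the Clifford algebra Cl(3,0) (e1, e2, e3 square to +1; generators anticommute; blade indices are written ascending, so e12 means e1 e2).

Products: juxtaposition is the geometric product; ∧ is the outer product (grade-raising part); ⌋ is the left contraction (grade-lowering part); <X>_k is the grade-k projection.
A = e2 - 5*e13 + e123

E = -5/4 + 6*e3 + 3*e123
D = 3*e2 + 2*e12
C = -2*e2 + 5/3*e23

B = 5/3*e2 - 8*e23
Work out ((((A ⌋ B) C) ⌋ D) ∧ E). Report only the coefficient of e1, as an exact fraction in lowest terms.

step 1: 5/3 - 8*e3
step 2: 10*e2 - 119/9*e23
step 3: 30 - 20*e1
step 4: -75/2 + 25*e1 + 180*e3 - 120*e13 + 90*e123
Answer: 25


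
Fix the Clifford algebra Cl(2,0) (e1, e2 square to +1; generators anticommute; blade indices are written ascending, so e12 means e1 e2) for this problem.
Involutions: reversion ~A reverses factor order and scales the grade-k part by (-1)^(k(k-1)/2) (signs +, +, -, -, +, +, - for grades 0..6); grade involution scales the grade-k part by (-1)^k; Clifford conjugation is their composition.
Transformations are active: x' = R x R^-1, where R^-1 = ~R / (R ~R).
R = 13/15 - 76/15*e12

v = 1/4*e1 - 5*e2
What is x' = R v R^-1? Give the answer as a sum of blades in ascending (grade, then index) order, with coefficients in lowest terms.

~R = 13/15 + 76/15*e12, and R ~R = 1189/45, so R^-1 = ~R / (1189/45).
R v = 511/20*e1 - 46/15*e2
Answer: 33913/23780*e1 + 28529/5945*e2


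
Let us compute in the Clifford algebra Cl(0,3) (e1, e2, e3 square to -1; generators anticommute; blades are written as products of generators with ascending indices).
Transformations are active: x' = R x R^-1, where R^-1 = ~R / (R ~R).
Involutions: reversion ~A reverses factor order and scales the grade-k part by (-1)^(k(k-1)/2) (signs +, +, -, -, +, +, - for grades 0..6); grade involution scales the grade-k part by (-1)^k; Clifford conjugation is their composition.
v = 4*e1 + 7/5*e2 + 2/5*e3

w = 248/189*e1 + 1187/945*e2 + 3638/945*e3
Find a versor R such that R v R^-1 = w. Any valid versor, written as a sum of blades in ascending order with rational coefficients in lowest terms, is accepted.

Sketch: the shared square -453/25 makes R = v + w = 1004/189*e1 + 502/189*e2 + 4016/945*e3 the natural versor; its sandwich fixes that direction, negates (v - w)/2, and sends v to w.
Answer: 1004/189*e1 + 502/189*e2 + 4016/945*e3


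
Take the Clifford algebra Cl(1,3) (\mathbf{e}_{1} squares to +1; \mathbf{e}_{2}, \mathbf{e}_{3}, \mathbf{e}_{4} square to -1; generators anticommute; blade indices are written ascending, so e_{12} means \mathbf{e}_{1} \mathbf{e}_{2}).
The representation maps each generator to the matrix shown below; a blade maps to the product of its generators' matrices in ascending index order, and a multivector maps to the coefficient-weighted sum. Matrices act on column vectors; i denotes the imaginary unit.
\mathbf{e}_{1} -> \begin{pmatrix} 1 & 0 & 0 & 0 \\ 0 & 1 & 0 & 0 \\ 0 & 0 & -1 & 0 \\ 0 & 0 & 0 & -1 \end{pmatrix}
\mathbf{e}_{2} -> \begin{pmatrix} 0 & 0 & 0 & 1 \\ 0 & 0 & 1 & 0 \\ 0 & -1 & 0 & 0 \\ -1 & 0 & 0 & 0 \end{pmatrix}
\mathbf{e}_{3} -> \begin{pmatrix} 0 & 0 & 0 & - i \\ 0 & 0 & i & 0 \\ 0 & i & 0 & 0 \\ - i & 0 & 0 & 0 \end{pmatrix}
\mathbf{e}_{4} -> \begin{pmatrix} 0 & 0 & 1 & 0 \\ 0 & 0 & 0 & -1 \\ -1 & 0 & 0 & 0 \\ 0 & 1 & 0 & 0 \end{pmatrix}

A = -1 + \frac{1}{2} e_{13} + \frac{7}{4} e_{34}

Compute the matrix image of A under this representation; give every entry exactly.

Bivector images (products of the table entries): rho(e_{13}) = rho(\mathbf{e}_{1})rho(\mathbf{e}_{3}) = \begin{pmatrix} 0 & 0 & 0 & - i \\ 0 & 0 & i & 0 \\ 0 & - i & 0 & 0 \\ i & 0 & 0 & 0 \end{pmatrix}; rho(e_{34}) = rho(\mathbf{e}_{3})rho(\mathbf{e}_{4}) = \begin{pmatrix} 0 & - i & 0 & 0 \\ - i & 0 & 0 & 0 \\ 0 & 0 & 0 & - i \\ 0 & 0 & - i & 0 \end{pmatrix}.
M = (-1)*1 + (\frac{1}{2})*rho(e_{13}) + (\frac{7}{4})*rho(e_{34}), summed entrywise (1 is the identity matrix):
Answer: \begin{pmatrix} -1 & - \frac{7 i}{4} & 0 & - \frac{i}{2} \\ - \frac{7 i}{4} & -1 & \frac{i}{2} & 0 \\ 0 & - \frac{i}{2} & -1 & - \frac{7 i}{4} \\ \frac{i}{2} & 0 & - \frac{7 i}{4} & -1 \end{pmatrix}


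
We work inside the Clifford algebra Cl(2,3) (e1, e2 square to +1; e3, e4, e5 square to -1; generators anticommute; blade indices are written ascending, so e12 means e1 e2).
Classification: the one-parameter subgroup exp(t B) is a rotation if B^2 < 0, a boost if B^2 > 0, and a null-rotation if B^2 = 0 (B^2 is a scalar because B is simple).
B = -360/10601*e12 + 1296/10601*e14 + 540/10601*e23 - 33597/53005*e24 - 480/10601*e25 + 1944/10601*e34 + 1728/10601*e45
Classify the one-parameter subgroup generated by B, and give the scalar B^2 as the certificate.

B^2 term by term: the squares give (-360/10601)^2*(e12)^2 + (1296/10601)^2*(e14)^2 + (540/10601)^2*(e23)^2 + (-33597/53005)^2*(e24)^2 + (-480/10601)^2*(e25)^2 + (1944/10601)^2*(e34)^2 + (1728/10601)^2*(e45)^2 = 129600/112381201*(-1) + 1679616/112381201*(+1) + 291600/112381201*(+1) + 1128758409/2809530025*(+1) + 230400/112381201*(+1) + 3779136/112381201*(-1) + 2985984/112381201*(-1) = 9/25 (each basis 2-blade squares to minus the product of its generators' squares); cross terms between blades sharing an index anticommute and cancel; the commuting (index-disjoint) pairs give grade-4 terms 2*c*c'*(blade product), which cancel blade by blade — e1234: -1399680/112381201 + 1399680/112381201 = 0; e1245: -1244160/112381201 + 1244160/112381201 = 0; e2345: 1866240/112381201 - 1866240/112381201 = 0 — confirming B is simple. So B^2 = 9/25.
Answer: boost, certificate B^2 = 9/25. No conjugation can change B^2 = 9/25; the sign gives the class.


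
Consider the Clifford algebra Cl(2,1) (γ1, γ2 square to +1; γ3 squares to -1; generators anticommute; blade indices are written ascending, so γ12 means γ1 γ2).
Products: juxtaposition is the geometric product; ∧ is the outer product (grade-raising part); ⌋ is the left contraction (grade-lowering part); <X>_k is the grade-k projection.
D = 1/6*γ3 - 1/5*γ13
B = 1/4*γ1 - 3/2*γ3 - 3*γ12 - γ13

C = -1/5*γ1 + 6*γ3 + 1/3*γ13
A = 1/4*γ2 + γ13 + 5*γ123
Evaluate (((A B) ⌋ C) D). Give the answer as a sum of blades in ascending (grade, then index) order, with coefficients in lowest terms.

step 1: -1 + 9/4*γ1 + 5*γ2 + 59/4*γ3 + 119/16*γ12 - 17/8*γ23 + 1/4*γ123
step 2: -1779/20 + 307/60*γ1 - 21/4*γ3 - 1/3*γ13
step 3: 113/120 + 199/180*γ1 - 9509/600*γ3 + 33557/1800*γ13
Answer: 113/120 + 199/180*γ1 - 9509/600*γ3 + 33557/1800*γ13


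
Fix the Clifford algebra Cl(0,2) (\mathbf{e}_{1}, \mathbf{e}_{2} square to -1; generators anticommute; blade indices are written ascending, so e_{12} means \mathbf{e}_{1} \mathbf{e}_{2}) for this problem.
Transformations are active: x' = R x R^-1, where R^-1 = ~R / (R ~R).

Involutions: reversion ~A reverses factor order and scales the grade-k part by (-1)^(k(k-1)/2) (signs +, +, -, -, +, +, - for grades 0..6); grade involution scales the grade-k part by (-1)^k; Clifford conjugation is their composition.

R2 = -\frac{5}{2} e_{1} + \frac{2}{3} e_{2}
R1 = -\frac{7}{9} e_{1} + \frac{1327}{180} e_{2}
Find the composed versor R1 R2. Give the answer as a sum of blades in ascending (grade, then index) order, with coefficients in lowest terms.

Distribute over the terms of R1 (each basis-blade product reordered to ascending indices, repeated generators contracted through their squares):
(-\frac{7}{9} e_{1}) R2 = -\frac{35}{18} - \frac{14}{27} e_{12}
(\frac{1327}{180} e_{2}) R2 = -\frac{1327}{270} + \frac{1327}{72} e_{12}
Summing the partial products and collecting blades:
Answer: -\frac{926}{135} + \frac{3869}{216} e_{12}


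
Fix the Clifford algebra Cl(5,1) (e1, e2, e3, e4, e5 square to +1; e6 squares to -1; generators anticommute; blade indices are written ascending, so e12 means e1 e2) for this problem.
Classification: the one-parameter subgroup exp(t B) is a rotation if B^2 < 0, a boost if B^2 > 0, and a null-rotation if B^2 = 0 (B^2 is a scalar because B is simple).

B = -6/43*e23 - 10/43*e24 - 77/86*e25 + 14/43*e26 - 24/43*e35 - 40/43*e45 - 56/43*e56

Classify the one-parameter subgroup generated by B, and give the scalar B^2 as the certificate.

B^2 term by term: the squares give (-6/43)^2*(e23)^2 + (-10/43)^2*(e24)^2 + (-77/86)^2*(e25)^2 + (14/43)^2*(e26)^2 + (-24/43)^2*(e35)^2 + (-40/43)^2*(e45)^2 + (-56/43)^2*(e56)^2 = 36/1849*(-1) + 100/1849*(-1) + 5929/7396*(-1) + 196/1849*(+1) + 576/1849*(-1) + 1600/1849*(-1) + 3136/1849*(+1) = -1/4 (each basis 2-blade squares to minus the product of its generators' squares); cross terms between blades sharing an index anticommute and cancel; the commuting (index-disjoint) pairs give grade-4 terms 2*c*c'*(blade product), which cancel blade by blade — e2345: 480/1849 - 480/1849 = 0; e2356: 672/1849 - 672/1849 = 0; e2456: 1120/1849 - 1120/1849 = 0 — confirming B is simple. So B^2 = -1/4.
Answer: rotation, certificate B^2 = -1/4. B^2 = -1/4 is basis-independent, so its sign is the whole story.


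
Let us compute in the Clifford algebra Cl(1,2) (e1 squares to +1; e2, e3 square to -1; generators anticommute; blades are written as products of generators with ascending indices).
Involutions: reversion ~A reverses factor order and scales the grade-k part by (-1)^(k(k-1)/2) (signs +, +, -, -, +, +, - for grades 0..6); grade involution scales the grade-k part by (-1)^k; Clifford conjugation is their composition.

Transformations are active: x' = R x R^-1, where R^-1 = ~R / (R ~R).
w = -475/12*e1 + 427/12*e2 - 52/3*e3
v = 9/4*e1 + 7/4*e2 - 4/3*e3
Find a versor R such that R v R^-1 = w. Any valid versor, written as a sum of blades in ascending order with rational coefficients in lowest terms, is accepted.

Sketch: the shared square 2/9 makes R = v + w = -112/3*e1 + 112/3*e2 - 56/3*e3 the natural versor; its sandwich fixes that direction, negates (v - w)/2, and sends v to w.
Answer: -112/3*e1 + 112/3*e2 - 56/3*e3


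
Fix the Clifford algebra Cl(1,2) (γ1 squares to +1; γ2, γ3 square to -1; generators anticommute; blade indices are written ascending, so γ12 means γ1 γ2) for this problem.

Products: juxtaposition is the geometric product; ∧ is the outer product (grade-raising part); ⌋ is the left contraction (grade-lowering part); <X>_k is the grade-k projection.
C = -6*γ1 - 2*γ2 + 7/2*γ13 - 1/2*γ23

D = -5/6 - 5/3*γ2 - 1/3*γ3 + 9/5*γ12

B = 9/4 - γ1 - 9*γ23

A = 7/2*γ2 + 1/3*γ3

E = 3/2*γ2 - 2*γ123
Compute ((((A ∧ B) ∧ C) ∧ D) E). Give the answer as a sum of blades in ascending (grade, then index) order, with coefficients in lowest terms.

step 1: 63/8*γ2 + 3/4*γ3 + 7/2*γ12 + 1/3*γ13
step 2: 189/4*γ12 + 9/2*γ13 + 3/2*γ23 - 1291/48*γ123
step 3: -315/8*γ12 - 15/4*γ13 - 5/4*γ23 + 4079/288*γ123
step 4: 4079/144 + 905/16*γ1 - 15/2*γ2 + 615/8*γ3 + 4079/192*γ13 + 45/8*γ123
Answer: 4079/144 + 905/16*γ1 - 15/2*γ2 + 615/8*γ3 + 4079/192*γ13 + 45/8*γ123


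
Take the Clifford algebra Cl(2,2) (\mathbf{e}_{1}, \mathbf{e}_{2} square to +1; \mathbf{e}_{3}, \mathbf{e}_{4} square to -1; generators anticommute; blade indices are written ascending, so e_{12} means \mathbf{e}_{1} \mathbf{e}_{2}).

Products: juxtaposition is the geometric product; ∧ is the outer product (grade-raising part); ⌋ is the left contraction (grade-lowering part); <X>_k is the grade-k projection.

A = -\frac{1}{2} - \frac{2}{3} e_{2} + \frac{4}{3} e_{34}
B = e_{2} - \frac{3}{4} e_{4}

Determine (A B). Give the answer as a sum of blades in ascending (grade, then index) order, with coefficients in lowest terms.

step 1: -\frac{2}{3} - \frac{1}{2} e_{2} + e_{3} + \frac{3}{8} e_{4} + \frac{1}{2} e_{24} + \frac{4}{3} e_{234}
Answer: -\frac{2}{3} - \frac{1}{2} e_{2} + e_{3} + \frac{3}{8} e_{4} + \frac{1}{2} e_{24} + \frac{4}{3} e_{234}


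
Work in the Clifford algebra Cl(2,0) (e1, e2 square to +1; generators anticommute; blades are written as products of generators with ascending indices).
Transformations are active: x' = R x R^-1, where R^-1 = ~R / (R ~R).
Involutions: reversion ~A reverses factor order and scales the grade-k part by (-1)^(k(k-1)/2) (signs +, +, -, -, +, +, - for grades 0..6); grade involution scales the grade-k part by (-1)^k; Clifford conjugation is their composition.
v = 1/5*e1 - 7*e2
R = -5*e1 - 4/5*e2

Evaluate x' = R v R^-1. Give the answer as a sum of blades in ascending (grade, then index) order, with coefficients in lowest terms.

~R = -5*e1 - 4/5*e2, and R ~R = 641/25, so R^-1 = ~R / (641/25).
R v = 23/5 + 879/25*e1 e2
Answer: -6391/3205*e1 + 4303/641*e2


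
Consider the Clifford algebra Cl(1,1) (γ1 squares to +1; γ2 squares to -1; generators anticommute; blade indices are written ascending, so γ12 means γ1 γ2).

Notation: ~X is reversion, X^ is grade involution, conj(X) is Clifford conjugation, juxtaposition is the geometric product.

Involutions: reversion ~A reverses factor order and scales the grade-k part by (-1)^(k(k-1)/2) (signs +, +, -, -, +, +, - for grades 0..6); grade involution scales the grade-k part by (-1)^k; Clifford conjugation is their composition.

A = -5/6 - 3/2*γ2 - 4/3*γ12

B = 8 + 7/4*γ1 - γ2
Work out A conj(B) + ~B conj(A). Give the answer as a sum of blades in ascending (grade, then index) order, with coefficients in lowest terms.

first term: -31/6 + 67/24*γ1 - 91/6*γ2 - 319/24*γ12
second term: -31/6 - 67/24*γ1 + 91/6*γ2 + 319/24*γ12
Answer: -31/3


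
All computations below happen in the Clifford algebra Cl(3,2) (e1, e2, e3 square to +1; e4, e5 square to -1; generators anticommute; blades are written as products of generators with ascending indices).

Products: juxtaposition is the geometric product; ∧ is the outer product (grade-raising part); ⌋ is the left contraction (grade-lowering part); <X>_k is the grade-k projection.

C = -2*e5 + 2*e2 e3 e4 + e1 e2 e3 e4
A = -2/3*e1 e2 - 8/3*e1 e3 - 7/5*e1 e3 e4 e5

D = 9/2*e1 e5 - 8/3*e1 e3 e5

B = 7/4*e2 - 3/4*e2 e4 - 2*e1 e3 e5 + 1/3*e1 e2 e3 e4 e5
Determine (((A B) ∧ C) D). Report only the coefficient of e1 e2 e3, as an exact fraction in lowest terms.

step 1: -7/6*e1 + 7/15*e2 + 14/5*e4 - 16/3*e5 + 1/2*e1 e4 + 14/3*e1 e2 e3 - 4/3*e2 e3 e5 - 8/9*e2 e4 e5 + 2/9*e3 e4 e5 - 2*e1 e2 e3 e4 - 21/20*e1 e2 e3 e5 + 49/20*e1 e2 e3 e4 e5
step 2: 7/3*e1 e5 - 14/15*e2 e5 - 28/5*e4 e5 - e1 e4 e5 - 7/3*e1 e2 e3 e4 - 28/3*e1 e2 e3 e5 + 32/3*e2 e3 e4 e5 - 4/3*e1 e2 e3 e4 e5
step 3: 21/2 - 224/9*e2 + 56/9*e3 + 9/2*e4 + 21/5*e1 e2 + 126/5*e1 e4 - 42*e2 e3 - 32/9*e2 e4 - 8/3*e3 e4 + 112/45*e1 e2 e3 + 256/9*e1 e2 e4 - 224/15*e1 e3 e4 + 6*e2 e3 e4 + 56/9*e2 e4 e5 - 48*e1 e2 e3 e4 + 21/2*e2 e3 e4 e5
Answer: 112/45


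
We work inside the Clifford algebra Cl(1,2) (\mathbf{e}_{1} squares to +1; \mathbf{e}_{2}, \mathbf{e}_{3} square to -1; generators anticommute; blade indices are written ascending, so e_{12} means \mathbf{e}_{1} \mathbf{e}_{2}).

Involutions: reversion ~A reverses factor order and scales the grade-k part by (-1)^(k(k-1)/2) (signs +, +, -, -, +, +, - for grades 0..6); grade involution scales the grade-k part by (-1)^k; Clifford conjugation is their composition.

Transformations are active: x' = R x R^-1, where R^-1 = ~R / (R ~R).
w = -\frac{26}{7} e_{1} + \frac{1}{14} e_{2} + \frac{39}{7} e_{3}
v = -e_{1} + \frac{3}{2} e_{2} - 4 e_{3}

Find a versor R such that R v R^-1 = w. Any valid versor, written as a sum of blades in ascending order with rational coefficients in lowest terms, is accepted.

Since q(v) = q(w) = -\frac{69}{4}, the sum R = v + w = -\frac{33}{7} e_{1} + \frac{11}{7} e_{2} + \frac{11}{7} e_{3} does the job whenever invertible.
Answer: -\frac{33}{7} e_{1} + \frac{11}{7} e_{2} + \frac{11}{7} e_{3}


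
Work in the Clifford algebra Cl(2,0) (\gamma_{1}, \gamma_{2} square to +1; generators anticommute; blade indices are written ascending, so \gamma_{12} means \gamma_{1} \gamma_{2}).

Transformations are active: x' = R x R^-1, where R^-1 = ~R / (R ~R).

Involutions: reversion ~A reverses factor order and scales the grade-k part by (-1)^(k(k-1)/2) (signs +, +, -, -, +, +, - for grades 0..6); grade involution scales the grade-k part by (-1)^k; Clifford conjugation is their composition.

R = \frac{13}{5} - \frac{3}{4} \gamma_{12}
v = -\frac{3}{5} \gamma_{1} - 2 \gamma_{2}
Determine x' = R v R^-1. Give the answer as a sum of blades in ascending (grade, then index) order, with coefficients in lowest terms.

~R = \frac{13}{5} + \frac{3}{4} \gamma_{12}, and R ~R = \frac{2929}{400}, so R^-1 = ~R / (\frac{2929}{400}).
R v = -\frac{3}{50} \gamma_{1} - \frac{113}{20} \gamma_{2}
Answer: \frac{8163}{14645} \gamma_{1} - \frac{5894}{2929} \gamma_{2}


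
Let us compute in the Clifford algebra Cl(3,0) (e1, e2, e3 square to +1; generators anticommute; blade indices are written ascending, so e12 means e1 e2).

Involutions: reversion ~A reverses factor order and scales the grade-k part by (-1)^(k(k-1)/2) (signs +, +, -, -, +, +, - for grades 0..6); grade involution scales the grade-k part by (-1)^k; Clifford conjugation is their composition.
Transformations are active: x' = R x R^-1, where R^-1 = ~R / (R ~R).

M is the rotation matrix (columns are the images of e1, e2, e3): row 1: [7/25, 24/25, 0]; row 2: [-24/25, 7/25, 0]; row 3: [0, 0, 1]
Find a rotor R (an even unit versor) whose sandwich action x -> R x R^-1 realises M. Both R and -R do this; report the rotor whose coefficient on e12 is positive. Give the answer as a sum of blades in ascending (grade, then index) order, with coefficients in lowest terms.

Method: write R = a + b12*e12 + b13*e13 + b23*e23 with a^2 + b12^2 + b13^2 + b23^2 = 1 (so R^-1 = ~R). Expanding the columns R e_j ~R gives tr M = 4a^2 - 1 and, from the antisymmetric part, M21 - M12 = -4a*b12, M13 - M31 = 4a*b13, M32 - M23 = -4a*b23.
Here tr M = 39/25, so a^2 = (1 + tr M)/4 = 16/25 and a = ±4/5. Taking a = 4/5: M21 - M12 = -48/25, M13 - M31 = 0, M32 - M23 = 0, giving b12 = 3/5, b13 = 0, b23 = 0, i.e. R = 4/5 + 3/5*e12.
Its e12 coefficient is already positive.
Answer: 4/5 + 3/5*e12. Why the constraint matters: R and -R act identically through the sandwich — M has trace 39/25 either way — so only the sign condition on e12 picks one of the two preimages.


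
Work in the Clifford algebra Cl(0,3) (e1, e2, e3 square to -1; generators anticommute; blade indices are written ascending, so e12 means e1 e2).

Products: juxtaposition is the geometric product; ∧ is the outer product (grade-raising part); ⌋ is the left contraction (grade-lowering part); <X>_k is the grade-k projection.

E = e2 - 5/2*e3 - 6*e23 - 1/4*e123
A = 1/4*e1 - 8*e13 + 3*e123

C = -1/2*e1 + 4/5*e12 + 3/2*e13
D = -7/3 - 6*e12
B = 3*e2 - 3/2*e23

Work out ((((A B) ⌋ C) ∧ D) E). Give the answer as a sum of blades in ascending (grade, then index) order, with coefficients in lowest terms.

step 1: 9/2*e1 + 51/4*e12 + 9*e13 + 189/8*e123
step 2: -429/20 - 18/5*e2 - 27/4*e3
step 3: 1001/20 + 42/5*e2 + 63/4*e3 + 1287/10*e12 + 81/2*e123
step 4: 417/20 + 1143/10*e1 - 889/20*e2 - 851/20*e3 + 1683/16*e12 + 4053/5*e13 - 6741/20*e23 - 26741/80*e123
Answer: 417/20 + 1143/10*e1 - 889/20*e2 - 851/20*e3 + 1683/16*e12 + 4053/5*e13 - 6741/20*e23 - 26741/80*e123


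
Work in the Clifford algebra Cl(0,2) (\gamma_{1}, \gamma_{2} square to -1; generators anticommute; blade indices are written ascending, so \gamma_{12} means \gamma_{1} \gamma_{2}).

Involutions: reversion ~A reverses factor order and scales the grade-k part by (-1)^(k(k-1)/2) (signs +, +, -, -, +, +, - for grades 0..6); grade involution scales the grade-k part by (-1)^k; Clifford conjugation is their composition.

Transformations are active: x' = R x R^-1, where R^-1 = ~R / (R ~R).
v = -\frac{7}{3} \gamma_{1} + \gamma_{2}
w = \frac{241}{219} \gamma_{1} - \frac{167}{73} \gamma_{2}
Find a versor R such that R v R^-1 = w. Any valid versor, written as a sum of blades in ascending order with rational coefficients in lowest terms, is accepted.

The midline construction: v and w both square to -\frac{58}{9}, so reflecting in their sum -\frac{90}{73} \gamma_{1} - \frac{94}{73} \gamma_{2} exchanges them.
Answer: -\frac{90}{73} \gamma_{1} - \frac{94}{73} \gamma_{2}


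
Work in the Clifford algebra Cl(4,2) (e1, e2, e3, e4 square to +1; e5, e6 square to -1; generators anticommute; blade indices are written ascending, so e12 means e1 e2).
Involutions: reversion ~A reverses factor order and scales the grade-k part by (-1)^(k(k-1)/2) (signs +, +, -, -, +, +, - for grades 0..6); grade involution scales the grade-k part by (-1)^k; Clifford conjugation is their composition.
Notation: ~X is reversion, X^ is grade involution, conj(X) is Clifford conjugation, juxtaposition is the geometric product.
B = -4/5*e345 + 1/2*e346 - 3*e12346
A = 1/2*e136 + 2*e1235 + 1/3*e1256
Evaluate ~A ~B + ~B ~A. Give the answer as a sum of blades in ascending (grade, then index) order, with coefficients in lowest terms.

first term: -1/4*e14 - 3/2*e24 - 8/5*e124 - e345 + 6*e456 + 2/5*e1456 + 1/6*e12345 + 4/15*e12346 - e12456
second term: 1/4*e14 - 3/2*e24 - 8/5*e124 + e345 - 6*e456 + 2/5*e1456 - 1/6*e12345 - 4/15*e12346 + e12456
Answer: -3*e24 - 16/5*e124 + 4/5*e1456


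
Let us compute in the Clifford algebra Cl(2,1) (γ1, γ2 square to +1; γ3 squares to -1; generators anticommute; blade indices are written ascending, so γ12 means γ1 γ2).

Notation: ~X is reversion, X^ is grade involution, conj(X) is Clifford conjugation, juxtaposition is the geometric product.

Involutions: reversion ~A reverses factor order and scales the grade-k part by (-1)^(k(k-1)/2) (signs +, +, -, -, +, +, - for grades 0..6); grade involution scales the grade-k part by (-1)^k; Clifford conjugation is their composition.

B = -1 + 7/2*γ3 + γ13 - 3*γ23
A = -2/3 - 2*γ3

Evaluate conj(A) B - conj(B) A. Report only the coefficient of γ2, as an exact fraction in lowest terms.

first term: -19/3 + 2*γ1 - 6*γ2 - 13/3*γ3 - 2/3*γ13 + 2*γ23
second term: -19/3 - 2*γ1 + 6*γ2 + 13/3*γ3 + 2/3*γ13 - 2*γ23
Answer: -12


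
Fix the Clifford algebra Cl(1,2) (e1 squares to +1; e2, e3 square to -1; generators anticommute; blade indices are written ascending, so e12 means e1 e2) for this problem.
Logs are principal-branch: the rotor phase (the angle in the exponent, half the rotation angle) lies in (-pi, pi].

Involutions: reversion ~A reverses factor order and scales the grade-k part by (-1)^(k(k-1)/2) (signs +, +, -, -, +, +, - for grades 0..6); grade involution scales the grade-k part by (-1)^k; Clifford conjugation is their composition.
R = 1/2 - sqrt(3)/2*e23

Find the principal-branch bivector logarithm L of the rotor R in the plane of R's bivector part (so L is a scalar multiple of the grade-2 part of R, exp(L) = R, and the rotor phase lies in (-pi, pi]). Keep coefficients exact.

The scalar part of R is 1/2, which pins the rotor phase on the principal branch; dividing the bivector part by the sine of that phase recovers the unit plane, and L is the phase times that plane.
Concretely: cos(phase) = 1/2 gives phase = ±pi/3, and since phase/sin(phase) is even the sign is immaterial: L = (phase/sin(phase)) * <R>_2 = (2*sqrt(3)*pi/9) * <R>_2.
Answer: -pi/3*e23


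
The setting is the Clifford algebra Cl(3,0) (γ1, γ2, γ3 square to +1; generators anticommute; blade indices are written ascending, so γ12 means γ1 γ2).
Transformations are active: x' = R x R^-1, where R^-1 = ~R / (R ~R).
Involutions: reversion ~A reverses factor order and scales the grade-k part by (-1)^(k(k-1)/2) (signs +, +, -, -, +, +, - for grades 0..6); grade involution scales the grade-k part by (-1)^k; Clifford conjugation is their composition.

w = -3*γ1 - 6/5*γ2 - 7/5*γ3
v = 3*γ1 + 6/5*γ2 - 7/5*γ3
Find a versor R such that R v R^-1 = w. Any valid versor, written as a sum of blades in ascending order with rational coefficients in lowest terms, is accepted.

Why this works: both vectors square to 62/5, so q(v) = q(w) and R = v + w = -14/5*γ3 carries v to w — its own direction survives, the complement (v - w)/2 flips.
Answer: -14/5*γ3


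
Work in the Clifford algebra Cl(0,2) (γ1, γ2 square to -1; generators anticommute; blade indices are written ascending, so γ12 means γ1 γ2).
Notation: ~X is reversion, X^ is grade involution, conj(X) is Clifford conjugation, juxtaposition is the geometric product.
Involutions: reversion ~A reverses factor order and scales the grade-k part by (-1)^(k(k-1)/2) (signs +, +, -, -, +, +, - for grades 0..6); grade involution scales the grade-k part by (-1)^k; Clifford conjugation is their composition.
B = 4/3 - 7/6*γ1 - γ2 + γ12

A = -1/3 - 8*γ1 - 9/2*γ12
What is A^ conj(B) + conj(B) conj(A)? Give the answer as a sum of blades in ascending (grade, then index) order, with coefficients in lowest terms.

first term: -257/18 + 133/9*γ1 + 29/12*γ2 + 7/3*γ12
second term: -95/18 + 133/9*γ1 - 163/12*γ2 - 5/3*γ12
Answer: -176/9 + 266/9*γ1 - 67/6*γ2 + 2/3*γ12


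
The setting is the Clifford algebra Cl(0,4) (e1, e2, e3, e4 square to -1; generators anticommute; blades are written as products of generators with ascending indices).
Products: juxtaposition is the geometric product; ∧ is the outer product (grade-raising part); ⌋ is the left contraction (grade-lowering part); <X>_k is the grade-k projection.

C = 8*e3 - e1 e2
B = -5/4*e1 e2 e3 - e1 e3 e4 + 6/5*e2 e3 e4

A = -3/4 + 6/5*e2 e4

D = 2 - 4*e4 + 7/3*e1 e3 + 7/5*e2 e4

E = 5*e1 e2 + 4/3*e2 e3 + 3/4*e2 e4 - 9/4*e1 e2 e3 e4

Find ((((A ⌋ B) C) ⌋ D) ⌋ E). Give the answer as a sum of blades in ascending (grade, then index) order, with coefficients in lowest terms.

step 1: 36/25*e3 + 15/16*e1 e2 e3 + 3/4*e1 e3 e4 - 9/10*e2 e3 e4
step 2: -288/25 + 15/16*e3 - 15/2*e1 e2 + 6*e1 e4 - 36/5*e2 e4 - 36/25*e1 e2 e3 + 9/10*e1 e3 e4 + 3/4*e2 e3 e4
step 3: -324/25 + 35/16*e1 + 1152/25*e4 - 672/25*e1 e3 - 2016/125*e2 e4
step 4: 1512/125 + 9449/400*e2 - 324/5*e1 e2 + 4536/125*e1 e3 - 432/25*e2 e3 + 1269/25*e2 e4 - 2592/25*e1 e2 e3 + 315/64*e2 e3 e4 + 729/25*e1 e2 e3 e4
Answer: 1512/125 + 9449/400*e2 - 324/5*e1 e2 + 4536/125*e1 e3 - 432/25*e2 e3 + 1269/25*e2 e4 - 2592/25*e1 e2 e3 + 315/64*e2 e3 e4 + 729/25*e1 e2 e3 e4


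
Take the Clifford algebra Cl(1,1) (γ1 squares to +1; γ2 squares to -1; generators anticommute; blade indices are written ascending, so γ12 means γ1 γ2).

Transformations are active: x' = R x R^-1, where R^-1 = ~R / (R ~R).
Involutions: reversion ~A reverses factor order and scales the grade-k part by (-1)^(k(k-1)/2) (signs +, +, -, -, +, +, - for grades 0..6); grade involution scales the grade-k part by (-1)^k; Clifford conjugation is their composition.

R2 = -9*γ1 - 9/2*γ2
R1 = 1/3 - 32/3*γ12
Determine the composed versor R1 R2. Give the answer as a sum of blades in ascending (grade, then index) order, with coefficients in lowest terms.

Distribute over the terms of R1 (each basis-blade product reordered to ascending indices, repeated generators contracted through their squares):
(1/3) R2 = -3*γ1 - 3/2*γ2
(-32/3*γ12) R2 = -48*γ1 - 96*γ2
Summing the partial products and collecting blades:
Answer: -51*γ1 - 195/2*γ2


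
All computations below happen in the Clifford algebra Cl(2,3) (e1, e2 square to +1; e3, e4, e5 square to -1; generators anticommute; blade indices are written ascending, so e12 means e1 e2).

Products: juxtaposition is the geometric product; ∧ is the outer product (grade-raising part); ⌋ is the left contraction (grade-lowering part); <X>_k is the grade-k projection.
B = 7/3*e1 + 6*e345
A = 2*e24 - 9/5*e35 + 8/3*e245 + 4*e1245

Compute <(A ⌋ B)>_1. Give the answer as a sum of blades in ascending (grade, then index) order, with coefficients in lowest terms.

step 1: -54/5*e4
step 2: -54/5*e4
Answer: -54/5*e4


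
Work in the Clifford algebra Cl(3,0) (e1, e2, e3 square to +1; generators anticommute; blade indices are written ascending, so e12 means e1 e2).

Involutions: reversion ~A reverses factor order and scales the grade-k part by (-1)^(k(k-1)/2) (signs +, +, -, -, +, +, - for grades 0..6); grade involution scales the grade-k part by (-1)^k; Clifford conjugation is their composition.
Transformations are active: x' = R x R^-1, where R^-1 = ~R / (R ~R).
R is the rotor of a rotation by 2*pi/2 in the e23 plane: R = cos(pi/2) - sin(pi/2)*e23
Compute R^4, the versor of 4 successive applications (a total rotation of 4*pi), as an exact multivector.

The rotor phase is half the rotation angle and phases add under composition, so 4 steps in the e23 plane accumulate phase 4*(pi/2) = 2*pi: R^4 = cos(2*pi) - sin(2*pi)*e23.
cos(2*pi) = 1 and sin(2*pi) = 0, so R^4 = 1. The total rotation 4*pi is 2 full turns, so every vector returns to itself, yet the rotor is +1, back on the identity sheet (an even number of 2*pi turns).
Answer: 1


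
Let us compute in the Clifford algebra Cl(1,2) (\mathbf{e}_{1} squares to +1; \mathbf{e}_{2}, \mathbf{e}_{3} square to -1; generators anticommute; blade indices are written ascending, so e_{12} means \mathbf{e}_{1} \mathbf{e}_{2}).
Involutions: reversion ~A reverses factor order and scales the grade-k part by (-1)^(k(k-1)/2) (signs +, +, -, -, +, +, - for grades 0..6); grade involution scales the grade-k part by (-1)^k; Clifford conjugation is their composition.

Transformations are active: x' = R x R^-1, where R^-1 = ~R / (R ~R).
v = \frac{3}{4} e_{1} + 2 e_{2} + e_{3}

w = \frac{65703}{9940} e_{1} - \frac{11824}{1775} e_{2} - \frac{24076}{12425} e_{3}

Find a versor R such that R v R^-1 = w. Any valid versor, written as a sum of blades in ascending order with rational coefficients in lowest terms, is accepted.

Reasoning: v^2 = w^2 = -\frac{71}{16} since conjugation preserves the quadratic form; R = v + w = \frac{36579}{4970} e_{1} - \frac{8274}{1775} e_{2} - \frac{11651}{12425} e_{3} is then valid when invertible, keeping its own part and reversing (v - w)/2.
Answer: \frac{36579}{4970} e_{1} - \frac{8274}{1775} e_{2} - \frac{11651}{12425} e_{3}


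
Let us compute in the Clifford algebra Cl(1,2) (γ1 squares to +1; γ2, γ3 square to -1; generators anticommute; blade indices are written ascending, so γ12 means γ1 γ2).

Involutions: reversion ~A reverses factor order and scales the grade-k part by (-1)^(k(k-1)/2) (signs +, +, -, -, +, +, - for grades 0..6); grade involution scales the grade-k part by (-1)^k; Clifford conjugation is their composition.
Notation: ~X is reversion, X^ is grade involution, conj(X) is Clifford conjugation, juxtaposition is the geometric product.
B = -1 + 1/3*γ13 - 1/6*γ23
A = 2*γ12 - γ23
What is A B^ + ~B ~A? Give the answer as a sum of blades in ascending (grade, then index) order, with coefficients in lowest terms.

first term: -1/6 - 5/3*γ12 + 1/3*γ13 + 1/3*γ23
second term: -1/6 + 5/3*γ12 - 1/3*γ13 - 1/3*γ23
Answer: -1/3


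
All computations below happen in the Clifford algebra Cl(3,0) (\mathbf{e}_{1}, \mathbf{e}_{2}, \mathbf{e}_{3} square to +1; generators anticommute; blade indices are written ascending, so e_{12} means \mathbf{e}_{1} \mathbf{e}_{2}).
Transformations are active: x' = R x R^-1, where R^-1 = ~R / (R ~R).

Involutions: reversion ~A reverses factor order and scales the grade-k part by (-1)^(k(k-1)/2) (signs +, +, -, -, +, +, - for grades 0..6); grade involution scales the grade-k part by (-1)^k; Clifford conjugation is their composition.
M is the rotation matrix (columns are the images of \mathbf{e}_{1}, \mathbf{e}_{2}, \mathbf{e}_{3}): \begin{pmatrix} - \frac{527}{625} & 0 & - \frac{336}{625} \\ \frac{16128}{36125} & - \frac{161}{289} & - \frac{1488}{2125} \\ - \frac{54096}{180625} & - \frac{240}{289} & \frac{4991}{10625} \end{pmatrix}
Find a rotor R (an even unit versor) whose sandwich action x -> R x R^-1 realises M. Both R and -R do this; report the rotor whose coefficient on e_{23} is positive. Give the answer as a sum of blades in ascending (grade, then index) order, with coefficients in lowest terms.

Method: write R = a + b12*e_{12} + b13*e_{13} + b23*e_{23} with a^2 + b12^2 + b13^2 + b23^2 = 1 (so R^-1 = ~R). Expanding the columns R e_j ~R gives tr M = 4a^2 - 1 and, from the antisymmetric part, M21 - M12 = -4a*b12, M13 - M31 = 4a*b13, M32 - M23 = -4a*b23.
Here tr M = -\frac{168081}{180625}, so a^2 = (1 + tr M)/4 = \frac{3136}{180625} and a = ±\frac{56}{425}. Taking a = \frac{56}{425}: M21 - M12 = \frac{16128}{36125}, M13 - M31 = -\frac{43008}{180625}, M32 - M23 = -\frac{4704}{36125}, giving b12 = -\frac{72}{85}, b13 = -\frac{192}{425}, b23 = \frac{21}{85}, i.e. R = \frac{56}{425} - \frac{72}{85} e_{12} - \frac{192}{425} e_{13} + \frac{21}{85} e_{23}.
Its e_{23} coefficient is already positive.
Answer: \frac{56}{425} - \frac{72}{85} e_{12} - \frac{192}{425} e_{13} + \frac{21}{85} e_{23}. Uniqueness: Spin(3) -> SO(3) maps R and -R to the same rotation of trace -\frac{168081}{180625}; fixing the sign of the e_{23} coefficient removes the ambiguity.


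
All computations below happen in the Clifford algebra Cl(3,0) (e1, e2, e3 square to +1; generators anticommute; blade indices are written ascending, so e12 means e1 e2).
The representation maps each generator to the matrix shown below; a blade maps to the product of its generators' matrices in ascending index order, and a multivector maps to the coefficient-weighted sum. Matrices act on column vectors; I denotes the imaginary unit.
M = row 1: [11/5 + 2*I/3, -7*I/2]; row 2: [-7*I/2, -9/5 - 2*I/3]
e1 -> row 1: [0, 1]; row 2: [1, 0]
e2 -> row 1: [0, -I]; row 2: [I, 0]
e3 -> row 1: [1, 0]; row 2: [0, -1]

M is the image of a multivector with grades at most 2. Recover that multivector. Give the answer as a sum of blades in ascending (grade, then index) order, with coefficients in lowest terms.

Method: 1, rho(e1), rho(e2), rho(e3) form a trace-orthogonal basis of the 2x2 complex matrices (tr(X Y) = 2 if X = Y, else 0), so M = m0*1 + m1*rho(e1) + m2*rho(e2) + m3*rho(e3) with m0 = tr(M)/2 = 1/5, m1 = tr(M rho(e1))/2 = -7*I/2, m2 = tr(M rho(e2))/2 = 0, m3 = tr(M rho(e3))/2 = 2 + 2*I/3.
Multiplying table entries, the bivector images are rho(e12) = I*rho(e3), rho(e13) = -I*rho(e2), rho(e23) = I*rho(e1); with real blade coefficients the real parts of m0..m3 are the coefficients of 1, e1, e2, e3 and the imaginary parts give the bivectors (e23: Im m1, e13: -Im m2, e12: Im m3).
Answer: 1/5 + 2*e3 + 2/3*e12 - 7/2*e23


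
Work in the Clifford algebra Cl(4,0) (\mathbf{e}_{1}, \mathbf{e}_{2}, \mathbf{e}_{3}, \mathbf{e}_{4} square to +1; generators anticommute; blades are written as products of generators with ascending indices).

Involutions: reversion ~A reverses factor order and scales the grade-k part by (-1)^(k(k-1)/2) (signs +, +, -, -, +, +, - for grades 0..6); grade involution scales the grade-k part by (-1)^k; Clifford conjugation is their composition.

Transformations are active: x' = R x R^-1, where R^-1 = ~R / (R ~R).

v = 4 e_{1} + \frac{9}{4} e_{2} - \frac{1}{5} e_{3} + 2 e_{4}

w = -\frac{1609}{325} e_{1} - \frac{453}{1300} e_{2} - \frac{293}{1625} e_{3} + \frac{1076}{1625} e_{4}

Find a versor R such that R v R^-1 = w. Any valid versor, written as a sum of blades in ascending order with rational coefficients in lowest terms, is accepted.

Key observation: q(v) = q(w) = \frac{10041}{400} (sandwiches preserve the norm), so R = v + w = -\frac{309}{325} e_{1} + \frac{618}{325} e_{2} - \frac{618}{1625} e_{3} + \frac{4326}{1625} e_{4} works whenever it is invertible — the component of v along it is kept and (v - w)/2 reverses, sending v to w.
Answer: -\frac{309}{325} e_{1} + \frac{618}{325} e_{2} - \frac{618}{1625} e_{3} + \frac{4326}{1625} e_{4}


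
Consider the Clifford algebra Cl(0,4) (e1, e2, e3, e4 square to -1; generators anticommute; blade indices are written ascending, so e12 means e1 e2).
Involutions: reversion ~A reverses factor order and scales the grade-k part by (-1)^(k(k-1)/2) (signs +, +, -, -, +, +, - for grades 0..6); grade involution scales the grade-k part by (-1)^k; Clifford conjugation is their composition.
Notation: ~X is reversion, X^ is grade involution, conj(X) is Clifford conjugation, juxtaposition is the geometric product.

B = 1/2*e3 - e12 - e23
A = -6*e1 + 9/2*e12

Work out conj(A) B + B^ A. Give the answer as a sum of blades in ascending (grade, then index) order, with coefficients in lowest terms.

first term: -9/2 + 6*e2 - 3/2*e13 - 33/4*e123
second term: 9/2 + 6*e2 - 15/2*e13 + 15/4*e123
Answer: 12*e2 - 9*e13 - 9/2*e123


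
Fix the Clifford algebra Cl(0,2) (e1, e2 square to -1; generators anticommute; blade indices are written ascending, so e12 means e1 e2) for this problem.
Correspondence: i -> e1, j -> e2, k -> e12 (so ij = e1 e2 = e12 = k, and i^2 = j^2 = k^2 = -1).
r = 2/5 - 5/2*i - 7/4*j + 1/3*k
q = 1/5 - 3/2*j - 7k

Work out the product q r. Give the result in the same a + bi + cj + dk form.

In blades: q = 1/5 - 3/2*e2 - 7*e12, r = 2/5 - 5/2*e1 - 7/4*e2 + 1/3*e12.
Distribute q over r term by term (generator squares from the signature, products reordered to ascending indices): (1/5)*r = 2/25 - 1/2*e1 - 7/20*e2 + 1/15*e12; (-3/2*e2)*r = -21/8 - 1/2*e1 - 3/5*e2 - 15/4*e12; (-7*e12)*r = 7/3 - 49/4*e1 + 35/2*e2 - 14/5*e12.
Sum: -127/600 - 53/4*e1 + 331/20*e2 - 389/60*e12; translating back through the correspondence:
Answer: -127/600 - 53/4*i + 331/20*j - 389/60*k


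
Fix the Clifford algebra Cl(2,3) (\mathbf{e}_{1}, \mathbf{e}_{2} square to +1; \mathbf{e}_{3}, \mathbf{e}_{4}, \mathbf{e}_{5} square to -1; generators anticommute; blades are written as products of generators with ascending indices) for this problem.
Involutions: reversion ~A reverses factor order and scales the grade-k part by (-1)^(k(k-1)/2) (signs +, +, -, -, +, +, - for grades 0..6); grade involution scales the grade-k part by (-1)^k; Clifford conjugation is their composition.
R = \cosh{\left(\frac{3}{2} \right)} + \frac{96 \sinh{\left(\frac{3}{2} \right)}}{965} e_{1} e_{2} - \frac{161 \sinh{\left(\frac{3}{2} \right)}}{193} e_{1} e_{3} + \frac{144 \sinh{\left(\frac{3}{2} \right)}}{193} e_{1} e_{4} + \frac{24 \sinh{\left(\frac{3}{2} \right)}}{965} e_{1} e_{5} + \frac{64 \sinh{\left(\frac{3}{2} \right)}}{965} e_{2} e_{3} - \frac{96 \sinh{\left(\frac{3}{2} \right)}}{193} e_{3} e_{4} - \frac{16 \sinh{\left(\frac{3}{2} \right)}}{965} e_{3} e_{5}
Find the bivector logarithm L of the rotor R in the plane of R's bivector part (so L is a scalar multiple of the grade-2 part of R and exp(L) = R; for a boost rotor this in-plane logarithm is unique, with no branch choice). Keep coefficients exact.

The scalar part of R is \cosh{\left(\frac{3}{2} \right)}, which determines |rapidity| via cosh; the sign lives in the bivector part, and pairing them (bivector part over sinh of the rapidity = the plane) gives the unique in-plane L = rapidity * plane.
Concretely: cosh(rapidity) = \cosh{\left(\frac{3}{2} \right)} gives rapidity = ±\frac{3}{2}, and since rapidity/sinh(rapidity) is even the sign is immaterial: L = (rapidity/sinh(rapidity)) * <R>_2 = (\frac{3}{2 \sinh{\left(\frac{3}{2} \right)}}) * <R>_2.
Answer: \frac{144}{965} e_{1} e_{2} - \frac{483}{386} e_{1} e_{3} + \frac{216}{193} e_{1} e_{4} + \frac{36}{965} e_{1} e_{5} + \frac{96}{965} e_{2} e_{3} - \frac{144}{193} e_{3} e_{4} - \frac{24}{965} e_{3} e_{5}
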